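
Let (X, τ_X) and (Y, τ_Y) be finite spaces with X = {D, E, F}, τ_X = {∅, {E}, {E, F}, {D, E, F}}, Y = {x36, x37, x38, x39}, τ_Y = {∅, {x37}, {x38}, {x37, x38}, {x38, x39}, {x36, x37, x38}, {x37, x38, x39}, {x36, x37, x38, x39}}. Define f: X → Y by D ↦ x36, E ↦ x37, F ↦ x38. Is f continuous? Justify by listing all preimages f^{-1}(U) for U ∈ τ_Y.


f is NOT continuous.

Compute f^{-1}(U) for each U ∈ τ_Y:
  U = ∅: f^{-1}(U) = ∅ ∈ τ_X ✓.
  U = {x37}: f^{-1}(U) = {E} ∈ τ_X ✓.
  U = {x38}: f^{-1}(U) = {F} ∉ τ_X ✗.
  U = {x37, x38}: f^{-1}(U) = {E, F} ∈ τ_X ✓.
  U = {x38, x39}: f^{-1}(U) = {F} ∉ τ_X ✗.
  U = {x36, x37, x38}: f^{-1}(U) = {D, E, F} ∈ τ_X ✓.
  U = {x37, x38, x39}: f^{-1}(U) = {E, F} ∈ τ_X ✓.
  U = {x36, x37, x38, x39}: f^{-1}(U) = {D, E, F} ∈ τ_X ✓.
Found U = {x38} with f^{-1}(U) = {F} not in τ_X. Therefore f is NOT continuous.


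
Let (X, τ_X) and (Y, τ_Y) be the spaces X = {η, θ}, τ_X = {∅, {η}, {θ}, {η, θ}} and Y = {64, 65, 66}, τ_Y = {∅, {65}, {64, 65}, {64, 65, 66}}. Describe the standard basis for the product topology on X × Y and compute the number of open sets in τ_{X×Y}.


Basis B = {∅ × ∅, {η} × {65}, {θ} × {65}, {η} × {64, 65}, {η, θ} × {65}, {θ} × {64, 65}, {η} × {64, 65, 66}, {θ} × {64, 65, 66}, {η, θ} × {64, 65}, {η, θ} × {64, 65, 66}}; |τ_{X×Y}| = 16.

Enumerate products U × V with U ∈ τ_X, V ∈ τ_Y (deduplicated):
  ∅ × ∅ = {} (∅)
  {η} × {65} = {(η,65)}
  {θ} × {65} = {(θ,65)}
  {η} × {64, 65} = {(η,64), (η,65)}
  {η, θ} × {65} = {(η,65), (θ,65)}
  {θ} × {64, 65} = {(θ,64), (θ,65)}
  {η} × {64, 65, 66} = {(η,64), (η,65), (η,66)}
  {θ} × {64, 65, 66} = {(θ,64), (θ,65), (θ,66)}
  {η, θ} × {64, 65} = {(η,64), (η,65), (θ,64), (θ,65)}
  {η, θ} × {64, 65, 66} = {(η,64), (η,65), (η,66), (θ,64), (θ,65), (θ,66)}
These 10 distinct sets form the basis B.
Close under arbitrary unions to get τ_{X×Y}; counting gives |τ_{X×Y}| = 16.


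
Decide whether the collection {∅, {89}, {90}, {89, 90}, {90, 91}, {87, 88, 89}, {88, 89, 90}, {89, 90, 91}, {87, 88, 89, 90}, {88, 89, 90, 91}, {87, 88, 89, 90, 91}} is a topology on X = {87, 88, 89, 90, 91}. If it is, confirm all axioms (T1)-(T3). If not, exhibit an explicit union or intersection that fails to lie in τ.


τ is NOT a topology on X.

Axiom (T1): ∅ ∈ τ? Yes; X ∈ τ? Yes.
Axiom (T2/T3): check pairwise unions and intersections of members of τ.
Counterexample for (T3): {87, 88, 89} ∩ {88, 89, 90} = {88, 89} ∉ τ. Therefore τ is NOT a topology.


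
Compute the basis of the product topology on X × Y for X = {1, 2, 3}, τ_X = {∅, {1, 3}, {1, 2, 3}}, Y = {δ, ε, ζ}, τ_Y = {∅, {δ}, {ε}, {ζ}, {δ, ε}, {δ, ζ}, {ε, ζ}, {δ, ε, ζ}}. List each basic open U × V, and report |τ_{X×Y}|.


Basis B = {∅ × ∅, {1, 3} × {δ}, {1, 3} × {ε}, {1, 3} × {ζ}, {1, 2, 3} × {δ}, {1, 2, 3} × {ε}, {1, 2, 3} × {ζ}, {1, 3} × {δ, ε}, {1, 3} × {δ, ζ}, {1, 3} × {ε, ζ}, {1, 3} × {δ, ε, ζ}, {1, 2, 3} × {δ, ε}, {1, 2, 3} × {δ, ζ}, {1, 2, 3} × {ε, ζ}, {1, 2, 3} × {δ, ε, ζ}}; |τ_{X×Y}| = 27.

Enumerate products U × V with U ∈ τ_X, V ∈ τ_Y (deduplicated):
  ∅ × ∅ = {} (∅)
  {1, 3} × {δ} = {(1,δ), (3,δ)}
  {1, 3} × {ε} = {(1,ε), (3,ε)}
  {1, 3} × {ζ} = {(1,ζ), (3,ζ)}
  {1, 2, 3} × {δ} = {(1,δ), (2,δ), (3,δ)}
  {1, 2, 3} × {ε} = {(1,ε), (2,ε), (3,ε)}
  {1, 2, 3} × {ζ} = {(1,ζ), (2,ζ), (3,ζ)}
  {1, 3} × {δ, ε} = {(1,δ), (1,ε), (3,δ), (3,ε)}
  {1, 3} × {δ, ζ} = {(1,δ), (1,ζ), (3,δ), (3,ζ)}
  {1, 3} × {ε, ζ} = {(1,ε), (1,ζ), (3,ε), (3,ζ)}
  {1, 3} × {δ, ε, ζ} = {(1,δ), (1,ε), (1,ζ), (3,δ), (3,ε), (3,ζ)}
  {1, 2, 3} × {δ, ε} = {(1,δ), (1,ε), (2,δ), (2,ε), (3,δ), (3,ε)}
  {1, 2, 3} × {δ, ζ} = {(1,δ), (1,ζ), (2,δ), (2,ζ), (3,δ), (3,ζ)}
  {1, 2, 3} × {ε, ζ} = {(1,ε), (1,ζ), (2,ε), (2,ζ), (3,ε), (3,ζ)}
  {1, 2, 3} × {δ, ε, ζ} = {(1,δ), (1,ε), (1,ζ), (2,δ), (2,ε), (2,ζ), (3,δ), (3,ε), (3,ζ)}
These 15 distinct sets form the basis B.
Close under arbitrary unions to get τ_{X×Y}; counting gives |τ_{X×Y}| = 27.


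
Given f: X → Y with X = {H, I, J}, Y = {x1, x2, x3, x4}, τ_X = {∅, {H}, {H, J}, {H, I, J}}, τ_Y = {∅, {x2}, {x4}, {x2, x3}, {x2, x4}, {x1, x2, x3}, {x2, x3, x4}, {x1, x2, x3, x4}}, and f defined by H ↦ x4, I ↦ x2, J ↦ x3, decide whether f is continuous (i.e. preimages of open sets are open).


f is NOT continuous.

Compute f^{-1}(U) for each U ∈ τ_Y:
  U = ∅: f^{-1}(U) = ∅ ∈ τ_X ✓.
  U = {x2}: f^{-1}(U) = {I} ∉ τ_X ✗.
  U = {x4}: f^{-1}(U) = {H} ∈ τ_X ✓.
  U = {x2, x3}: f^{-1}(U) = {I, J} ∉ τ_X ✗.
  U = {x2, x4}: f^{-1}(U) = {H, I} ∉ τ_X ✗.
  U = {x1, x2, x3}: f^{-1}(U) = {I, J} ∉ τ_X ✗.
  U = {x2, x3, x4}: f^{-1}(U) = {H, I, J} ∈ τ_X ✓.
  U = {x1, x2, x3, x4}: f^{-1}(U) = {H, I, J} ∈ τ_X ✓.
Found U = {x2} with f^{-1}(U) = {I} not in τ_X. Therefore f is NOT continuous.


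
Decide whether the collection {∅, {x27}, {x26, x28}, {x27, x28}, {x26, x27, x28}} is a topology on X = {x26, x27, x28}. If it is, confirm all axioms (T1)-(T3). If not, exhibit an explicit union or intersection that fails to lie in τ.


τ is NOT a topology on X.

Axiom (T1): ∅ ∈ τ? Yes; X ∈ τ? Yes.
Axiom (T2/T3): check pairwise unions and intersections of members of τ.
Counterexample for (T3): {x26, x28} ∩ {x27, x28} = {x28} ∉ τ. Therefore τ is NOT a topology.


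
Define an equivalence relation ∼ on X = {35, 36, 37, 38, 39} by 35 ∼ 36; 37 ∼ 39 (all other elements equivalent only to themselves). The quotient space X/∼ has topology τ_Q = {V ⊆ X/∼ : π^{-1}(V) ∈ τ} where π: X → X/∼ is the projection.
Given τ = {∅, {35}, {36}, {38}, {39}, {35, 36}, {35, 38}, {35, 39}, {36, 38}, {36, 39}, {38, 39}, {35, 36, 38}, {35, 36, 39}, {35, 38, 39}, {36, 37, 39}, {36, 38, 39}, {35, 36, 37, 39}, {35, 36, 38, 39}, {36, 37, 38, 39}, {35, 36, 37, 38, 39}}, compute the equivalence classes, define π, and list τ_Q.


X/∼ = {[35=36], [37=39], [38]}; |τ_Q| = 6.

Equivalence classes: [35=36], [37=39], [38].
Quotient map π: X → X/∼ sends 35 ↦ [35=36], 36 ↦ [35=36], 37 ↦ [37=39], 38 ↦ [38], 39 ↦ [37=39].
For each subset V ⊆ X/∼, compute π^{-1}(V) ⊆ X and check whether π^{-1}(V) ∈ τ. V is open in τ_Q iff π^{-1}(V) ∈ τ.
  V = {}: π^{-1}(V) = ∅ ∈ τ ✓.
  V = {[35=36]}: π^{-1}(V) = {35, 36} ∈ τ ✓.
  V = {[37=39]}: π^{-1}(V) = {37, 39} ∉ τ ✗.
  V = {[35=36], [37=39]}: π^{-1}(V) = {35, 36, 37, 39} ∈ τ ✓.
  V = {[38]}: π^{-1}(V) = {38} ∈ τ ✓.
  V = {[35=36], [38]}: π^{-1}(V) = {35, 36, 38} ∈ τ ✓.
  V = {[37=39], [38]}: π^{-1}(V) = {37, 38, 39} ∉ τ ✗.
  V = {[35=36], [37=39], [38]}: π^{-1}(V) = {35, 36, 37, 38, 39} ∈ τ ✓.
Open sets in the quotient: τ_Q = {{}, {[35=36]}, {[35=36], [37=39]}, {[38]}, {[35=36], [38]}, {[35=36], [37=39], [38]}} (6 elements).


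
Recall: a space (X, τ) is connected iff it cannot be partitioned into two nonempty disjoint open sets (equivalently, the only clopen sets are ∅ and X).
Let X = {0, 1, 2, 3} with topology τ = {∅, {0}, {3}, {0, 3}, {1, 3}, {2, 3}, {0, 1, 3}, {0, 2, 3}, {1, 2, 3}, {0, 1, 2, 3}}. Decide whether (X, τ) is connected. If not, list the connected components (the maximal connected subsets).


(X, τ) is disconnected; components = [{0}, {1, 2, 3}].

Find clopen sets (U ∈ τ with X ∖ U ∈ τ):
  U = ∅, X ∖ U = {0, 1, 2, 3} — both open, so U is clopen.
  U = {0}, X ∖ U = {1, 2, 3} — both open, so U is clopen.
  U = {1, 2, 3}, X ∖ U = {0} — both open, so U is clopen.
  U = {0, 1, 2, 3}, X ∖ U = ∅ — both open, so U is clopen.
Nontrivial clopen(s) exist: e.g. {1, 2, 3}. So (X, τ) is disconnected.
Compute connected components by grouping points that agree on all clopens:
  component: {0}
  component: {1, 2, 3}


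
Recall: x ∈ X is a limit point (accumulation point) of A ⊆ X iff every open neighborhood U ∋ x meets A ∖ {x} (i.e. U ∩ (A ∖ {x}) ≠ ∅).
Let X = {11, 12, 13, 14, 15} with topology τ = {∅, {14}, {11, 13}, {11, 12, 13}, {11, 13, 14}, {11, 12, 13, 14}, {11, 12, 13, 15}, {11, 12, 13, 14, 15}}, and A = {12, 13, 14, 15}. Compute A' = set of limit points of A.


A' = {11, 12, 15}

For each x ∈ X, list the open sets U ∈ τ with x ∈ U, then check whether U ∩ (A ∖ {x}) ≠ ∅ for every such U.
  x = 11: opens ∋ x are {11, 13}, {11, 12, 13}, {11, 13, 14}, {11, 12, 13, 14}, {11, 12, 13, 15}, {11, 12, 13, 14, 15}; each meets A ∖ {11}, so x IS a limit point.
  x = 12: opens ∋ x are {11, 12, 13}, {11, 12, 13, 14}, {11, 12, 13, 15}, {11, 12, 13, 14, 15}; each meets A ∖ {12}, so x IS a limit point.
  x = 13: open {11, 13} ∋ x has {11, 13} ∩ (A ∖ {13}) = ∅, so x is NOT a limit point.
  x = 14: open {14} ∋ x has {14} ∩ (A ∖ {14}) = ∅, so x is NOT a limit point.
  x = 15: opens ∋ x are {11, 12, 13, 15}, {11, 12, 13, 14, 15}; each meets A ∖ {15}, so x IS a limit point.
Collecting: A' = {11, 12, 15}.


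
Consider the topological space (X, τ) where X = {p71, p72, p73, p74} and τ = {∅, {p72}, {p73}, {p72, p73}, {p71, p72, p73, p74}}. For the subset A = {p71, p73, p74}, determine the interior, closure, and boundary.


int(A) = {p73}, cl(A) = {p71, p73, p74}, ∂A = {p71, p74}.

Closed sets in (X, τ) are complements of opens:
  closed(X, τ) = {∅, {p71, p74}, {p71, p72, p74}, {p71, p73, p74}, {p71, p72, p73, p74}}.
int(A) = ⋃ {U ∈ τ : U ⊆ A}. Opens contained in A: ∅, {p73}.
Taking the union of these: int(A) = {p73}.
cl(A) = ⋂ {C closed : A ⊆ C}. Closed sets containing A: {p71, p73, p74}, {p71, p72, p73, p74}.
Intersecting these: cl(A) = {p71, p73, p74}.
∂A = cl(A) ∖ int(A) = {p71, p73, p74} ∖ {p73} = {p71, p74}.


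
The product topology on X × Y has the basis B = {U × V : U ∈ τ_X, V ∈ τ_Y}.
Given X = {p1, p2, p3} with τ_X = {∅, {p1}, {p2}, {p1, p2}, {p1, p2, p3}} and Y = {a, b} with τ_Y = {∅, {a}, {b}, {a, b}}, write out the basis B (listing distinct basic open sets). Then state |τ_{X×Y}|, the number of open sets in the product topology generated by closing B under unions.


Basis B = {∅ × ∅, {p1} × {a}, {p1} × {b}, {p2} × {a}, {p2} × {b}, {p1} × {a, b}, {p1, p2} × {a}, {p1, p2} × {b}, {p2} × {a, b}, {p1, p2, p3} × {a}, {p1, p2, p3} × {b}, {p1, p2} × {a, b}, {p1, p2, p3} × {a, b}}; |τ_{X×Y}| = 25.

Enumerate products U × V with U ∈ τ_X, V ∈ τ_Y (deduplicated):
  ∅ × ∅ = {} (∅)
  {p1} × {a} = {(p1,a)}
  {p1} × {b} = {(p1,b)}
  {p2} × {a} = {(p2,a)}
  {p2} × {b} = {(p2,b)}
  {p1} × {a, b} = {(p1,a), (p1,b)}
  {p1, p2} × {a} = {(p1,a), (p2,a)}
  {p1, p2} × {b} = {(p1,b), (p2,b)}
  {p2} × {a, b} = {(p2,a), (p2,b)}
  {p1, p2, p3} × {a} = {(p1,a), (p2,a), (p3,a)}
  {p1, p2, p3} × {b} = {(p1,b), (p2,b), (p3,b)}
  {p1, p2} × {a, b} = {(p1,a), (p1,b), (p2,a), (p2,b)}
  {p1, p2, p3} × {a, b} = {(p1,a), (p1,b), (p2,a), (p2,b), (p3,a), (p3,b)}
These 13 distinct sets form the basis B.
Close under arbitrary unions to get τ_{X×Y}; counting gives |τ_{X×Y}| = 25.


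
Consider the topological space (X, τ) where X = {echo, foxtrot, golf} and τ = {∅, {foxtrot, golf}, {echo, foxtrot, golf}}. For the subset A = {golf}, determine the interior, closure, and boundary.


int(A) = ∅, cl(A) = {echo, foxtrot, golf}, ∂A = {echo, foxtrot, golf}.

Closed sets in (X, τ) are complements of opens:
  closed(X, τ) = {∅, {echo}, {echo, foxtrot, golf}}.
int(A) = ⋃ {U ∈ τ : U ⊆ A}. Opens contained in A: ∅.
Taking the union of these: int(A) = ∅.
cl(A) = ⋂ {C closed : A ⊆ C}. Closed sets containing A: {echo, foxtrot, golf}.
Intersecting these: cl(A) = {echo, foxtrot, golf}.
∂A = cl(A) ∖ int(A) = {echo, foxtrot, golf} ∖ ∅ = {echo, foxtrot, golf}.


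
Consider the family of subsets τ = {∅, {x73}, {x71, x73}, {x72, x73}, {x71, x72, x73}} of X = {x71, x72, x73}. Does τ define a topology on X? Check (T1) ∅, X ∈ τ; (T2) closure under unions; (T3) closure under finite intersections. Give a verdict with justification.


τ IS a topology on X.

Axiom (T1): ∅ ∈ τ? Yes; X ∈ τ? Yes.
Axiom (T2/T3): check pairwise unions and intersections of members of τ.
All pairwise intersections and unions checked — each lies in τ. Therefore τ satisfies (T1), (T2), (T3): it IS a topology on X.


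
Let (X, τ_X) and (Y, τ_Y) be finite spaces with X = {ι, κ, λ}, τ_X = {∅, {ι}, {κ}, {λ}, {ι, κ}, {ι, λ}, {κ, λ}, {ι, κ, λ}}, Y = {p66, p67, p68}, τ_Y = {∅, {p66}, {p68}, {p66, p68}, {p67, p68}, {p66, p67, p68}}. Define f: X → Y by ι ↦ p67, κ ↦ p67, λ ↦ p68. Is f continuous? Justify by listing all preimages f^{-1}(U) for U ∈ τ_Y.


f IS continuous.

Compute f^{-1}(U) for each U ∈ τ_Y:
  U = ∅: f^{-1}(U) = ∅ ∈ τ_X ✓.
  U = {p66}: f^{-1}(U) = ∅ ∈ τ_X ✓.
  U = {p68}: f^{-1}(U) = {λ} ∈ τ_X ✓.
  U = {p66, p68}: f^{-1}(U) = {λ} ∈ τ_X ✓.
  U = {p67, p68}: f^{-1}(U) = {ι, κ, λ} ∈ τ_X ✓.
  U = {p66, p67, p68}: f^{-1}(U) = {ι, κ, λ} ∈ τ_X ✓.
Every preimage lies in τ_X, so f IS continuous.


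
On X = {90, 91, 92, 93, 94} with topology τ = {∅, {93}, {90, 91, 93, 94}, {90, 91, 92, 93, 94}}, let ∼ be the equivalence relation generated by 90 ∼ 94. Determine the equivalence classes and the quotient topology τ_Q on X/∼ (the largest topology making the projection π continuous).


X/∼ = {[90=94], [91], [92], [93]}; |τ_Q| = 4.

Equivalence classes: [90=94], [91], [92], [93].
Quotient map π: X → X/∼ sends 90 ↦ [90=94], 91 ↦ [91], 92 ↦ [92], 93 ↦ [93], 94 ↦ [90=94].
For each subset V ⊆ X/∼, compute π^{-1}(V) ⊆ X and check whether π^{-1}(V) ∈ τ. V is open in τ_Q iff π^{-1}(V) ∈ τ.
  V = {}: π^{-1}(V) = ∅ ∈ τ ✓.
  V = {[90=94]}: π^{-1}(V) = {90, 94} ∉ τ ✗.
  V = {[91]}: π^{-1}(V) = {91} ∉ τ ✗.
  V = {[90=94], [91]}: π^{-1}(V) = {90, 91, 94} ∉ τ ✗.
  V = {[92]}: π^{-1}(V) = {92} ∉ τ ✗.
  V = {[90=94], [92]}: π^{-1}(V) = {90, 92, 94} ∉ τ ✗.
  V = {[91], [92]}: π^{-1}(V) = {91, 92} ∉ τ ✗.
  V = {[90=94], [91], [92]}: π^{-1}(V) = {90, 91, 92, 94} ∉ τ ✗.
  V = {[93]}: π^{-1}(V) = {93} ∈ τ ✓.
  V = {[90=94], [93]}: π^{-1}(V) = {90, 93, 94} ∉ τ ✗.
  V = {[91], [93]}: π^{-1}(V) = {91, 93} ∉ τ ✗.
  V = {[90=94], [91], [93]}: π^{-1}(V) = {90, 91, 93, 94} ∈ τ ✓.
  V = {[92], [93]}: π^{-1}(V) = {92, 93} ∉ τ ✗.
  V = {[90=94], [92], [93]}: π^{-1}(V) = {90, 92, 93, 94} ∉ τ ✗.
  V = {[91], [92], [93]}: π^{-1}(V) = {91, 92, 93} ∉ τ ✗.
  V = {[90=94], [91], [92], [93]}: π^{-1}(V) = {90, 91, 92, 93, 94} ∈ τ ✓.
Open sets in the quotient: τ_Q = {{}, {[93]}, {[90=94], [91], [93]}, {[90=94], [91], [92], [93]}} (4 elements).


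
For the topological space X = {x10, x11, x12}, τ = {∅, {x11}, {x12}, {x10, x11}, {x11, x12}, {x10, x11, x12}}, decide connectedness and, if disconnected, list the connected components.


(X, τ) is disconnected; components = [{x12}, {x10, x11}].

Find clopen sets (U ∈ τ with X ∖ U ∈ τ):
  U = ∅, X ∖ U = {x10, x11, x12} — both open, so U is clopen.
  U = {x12}, X ∖ U = {x10, x11} — both open, so U is clopen.
  U = {x10, x11}, X ∖ U = {x12} — both open, so U is clopen.
  U = {x10, x11, x12}, X ∖ U = ∅ — both open, so U is clopen.
Nontrivial clopen(s) exist: e.g. {x10, x11}. So (X, τ) is disconnected.
Compute connected components by grouping points that agree on all clopens:
  component: {x12}
  component: {x10, x11}


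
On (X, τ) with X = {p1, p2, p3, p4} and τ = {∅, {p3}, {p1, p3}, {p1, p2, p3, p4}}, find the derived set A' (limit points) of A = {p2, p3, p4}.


A' = {p1, p2, p4}

For each x ∈ X, list the open sets U ∈ τ with x ∈ U, then check whether U ∩ (A ∖ {x}) ≠ ∅ for every such U.
  x = p1: opens ∋ x are {p1, p3}, {p1, p2, p3, p4}; each meets A ∖ {p1}, so x IS a limit point.
  x = p2: opens ∋ x are {p1, p2, p3, p4}; each meets A ∖ {p2}, so x IS a limit point.
  x = p3: open {p3} ∋ x has {p3} ∩ (A ∖ {p3}) = ∅, so x is NOT a limit point.
  x = p4: opens ∋ x are {p1, p2, p3, p4}; each meets A ∖ {p4}, so x IS a limit point.
Collecting: A' = {p1, p2, p4}.


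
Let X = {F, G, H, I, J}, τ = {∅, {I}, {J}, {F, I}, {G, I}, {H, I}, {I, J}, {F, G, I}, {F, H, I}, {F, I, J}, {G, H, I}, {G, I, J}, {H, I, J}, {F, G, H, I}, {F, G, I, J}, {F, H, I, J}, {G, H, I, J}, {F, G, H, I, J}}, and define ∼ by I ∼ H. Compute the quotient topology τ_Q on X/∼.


X/∼ = {[F], [G], [H=I], [J]}; |τ_Q| = 10.

Equivalence classes: [F], [G], [H=I], [J].
Quotient map π: X → X/∼ sends F ↦ [F], G ↦ [G], H ↦ [H=I], I ↦ [H=I], J ↦ [J].
For each subset V ⊆ X/∼, compute π^{-1}(V) ⊆ X and check whether π^{-1}(V) ∈ τ. V is open in τ_Q iff π^{-1}(V) ∈ τ.
  V = {}: π^{-1}(V) = ∅ ∈ τ ✓.
  V = {[F]}: π^{-1}(V) = {F} ∉ τ ✗.
  V = {[G]}: π^{-1}(V) = {G} ∉ τ ✗.
  V = {[F], [G]}: π^{-1}(V) = {F, G} ∉ τ ✗.
  V = {[H=I]}: π^{-1}(V) = {H, I} ∈ τ ✓.
  V = {[F], [H=I]}: π^{-1}(V) = {F, H, I} ∈ τ ✓.
  V = {[G], [H=I]}: π^{-1}(V) = {G, H, I} ∈ τ ✓.
  V = {[F], [G], [H=I]}: π^{-1}(V) = {F, G, H, I} ∈ τ ✓.
  V = {[J]}: π^{-1}(V) = {J} ∈ τ ✓.
  V = {[F], [J]}: π^{-1}(V) = {F, J} ∉ τ ✗.
  V = {[G], [J]}: π^{-1}(V) = {G, J} ∉ τ ✗.
  V = {[F], [G], [J]}: π^{-1}(V) = {F, G, J} ∉ τ ✗.
  V = {[H=I], [J]}: π^{-1}(V) = {H, I, J} ∈ τ ✓.
  V = {[F], [H=I], [J]}: π^{-1}(V) = {F, H, I, J} ∈ τ ✓.
  V = {[G], [H=I], [J]}: π^{-1}(V) = {G, H, I, J} ∈ τ ✓.
  V = {[F], [G], [H=I], [J]}: π^{-1}(V) = {F, G, H, I, J} ∈ τ ✓.
Open sets in the quotient: τ_Q = {{}, {[H=I]}, {[F], [H=I]}, {[G], [H=I]}, {[F], [G], [H=I]}, {[J]}, {[H=I], [J]}, {[F], [H=I], [J]}, {[G], [H=I], [J]}, {[F], [G], [H=I], [J]}} (10 elements).


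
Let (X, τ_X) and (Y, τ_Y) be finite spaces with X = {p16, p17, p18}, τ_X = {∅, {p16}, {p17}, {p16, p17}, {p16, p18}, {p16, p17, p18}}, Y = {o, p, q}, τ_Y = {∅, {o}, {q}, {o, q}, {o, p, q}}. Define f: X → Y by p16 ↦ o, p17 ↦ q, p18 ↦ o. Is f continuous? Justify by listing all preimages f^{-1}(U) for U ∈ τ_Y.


f IS continuous.

Compute f^{-1}(U) for each U ∈ τ_Y:
  U = ∅: f^{-1}(U) = ∅ ∈ τ_X ✓.
  U = {o}: f^{-1}(U) = {p16, p18} ∈ τ_X ✓.
  U = {q}: f^{-1}(U) = {p17} ∈ τ_X ✓.
  U = {o, q}: f^{-1}(U) = {p16, p17, p18} ∈ τ_X ✓.
  U = {o, p, q}: f^{-1}(U) = {p16, p17, p18} ∈ τ_X ✓.
Every preimage lies in τ_X, so f IS continuous.


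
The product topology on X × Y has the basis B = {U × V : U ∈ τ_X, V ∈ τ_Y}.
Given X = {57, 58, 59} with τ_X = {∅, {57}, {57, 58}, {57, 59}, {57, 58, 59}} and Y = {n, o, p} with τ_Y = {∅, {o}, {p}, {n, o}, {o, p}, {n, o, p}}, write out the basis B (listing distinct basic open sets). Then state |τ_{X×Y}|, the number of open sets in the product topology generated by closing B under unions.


Basis B = {∅ × ∅, {57} × {o}, {57} × {p}, {57} × {n, o}, {57} × {o, p}, {57, 58} × {o}, {57, 59} × {o}, {57, 58} × {p}, {57, 59} × {p}, {57} × {n, o, p}, {57, 58, 59} × {o}, {57, 58, 59} × {p}, {57, 58} × {n, o}, {57, 59} × {n, o}, {57, 58} × {o, p}, {57, 59} × {o, p}, {57, 58} × {n, o, p}, {57, 59} × {n, o, p}, {57, 58, 59} × {n, o}, {57, 58, 59} × {o, p}, {57, 58, 59} × {n, o, p}}; |τ_{X×Y}| = 70.

Enumerate products U × V with U ∈ τ_X, V ∈ τ_Y (deduplicated):
  ∅ × ∅ = {} (∅)
  {57} × {o} = {(57,o)}
  {57} × {p} = {(57,p)}
  {57} × {n, o} = {(57,n), (57,o)}
  {57} × {o, p} = {(57,o), (57,p)}
  {57, 58} × {o} = {(57,o), (58,o)}
  {57, 59} × {o} = {(57,o), (59,o)}
  {57, 58} × {p} = {(57,p), (58,p)}
  {57, 59} × {p} = {(57,p), (59,p)}
  {57} × {n, o, p} = {(57,n), (57,o), (57,p)}
  {57, 58, 59} × {o} = {(57,o), (58,o), (59,o)}
  {57, 58, 59} × {p} = {(57,p), (58,p), (59,p)}
  {57, 58} × {n, o} = {(57,n), (57,o), (58,n), (58,o)}
  {57, 59} × {n, o} = {(57,n), (57,o), (59,n), (59,o)}
  {57, 58} × {o, p} = {(57,o), (57,p), (58,o), (58,p)}
  {57, 59} × {o, p} = {(57,o), (57,p), (59,o), (59,p)}
  {57, 58} × {n, o, p} = {(57,n), (57,o), (57,p), (58,n), (58,o), (58,p)}
  {57, 59} × {n, o, p} = {(57,n), (57,o), (57,p), (59,n), (59,o), (59,p)}
  {57, 58, 59} × {n, o} = {(57,n), (57,o), (58,n), (58,o), (59,n), (59,o)}
  {57, 58, 59} × {o, p} = {(57,o), (57,p), (58,o), (58,p), (59,o), (59,p)}
  {57, 58, 59} × {n, o, p} = {(57,n), (57,o), (57,p), (58,n), (58,o), (58,p), (59,n), (59,o), (59,p)}
These 21 distinct sets form the basis B.
Close under arbitrary unions to get τ_{X×Y}; counting gives |τ_{X×Y}| = 70.


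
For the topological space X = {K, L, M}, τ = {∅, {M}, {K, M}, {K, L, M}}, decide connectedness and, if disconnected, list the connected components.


(X, τ) is connected.

Find clopen sets (U ∈ τ with X ∖ U ∈ τ):
  U = ∅, X ∖ U = {K, L, M} — both open, so U is clopen.
  U = {K, L, M}, X ∖ U = ∅ — both open, so U is clopen.
Only trivial clopens (∅ and X) exist, so (X, τ) is connected.
Compute connected components by grouping points that agree on all clopens:
  component: {K, L, M}


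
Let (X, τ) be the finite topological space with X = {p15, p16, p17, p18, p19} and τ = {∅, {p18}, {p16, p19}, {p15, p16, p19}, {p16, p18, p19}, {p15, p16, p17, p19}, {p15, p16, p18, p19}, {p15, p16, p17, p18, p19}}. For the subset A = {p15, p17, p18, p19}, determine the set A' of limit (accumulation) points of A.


A' = {p15, p16, p17}

For each x ∈ X, list the open sets U ∈ τ with x ∈ U, then check whether U ∩ (A ∖ {x}) ≠ ∅ for every such U.
  x = p15: opens ∋ x are {p15, p16, p19}, {p15, p16, p17, p19}, {p15, p16, p18, p19}, {p15, p16, p17, p18, p19}; each meets A ∖ {p15}, so x IS a limit point.
  x = p16: opens ∋ x are {p16, p19}, {p15, p16, p19}, {p16, p18, p19}, {p15, p16, p17, p19}, {p15, p16, p18, p19}, {p15, p16, p17, p18, p19}; each meets A ∖ {p16}, so x IS a limit point.
  x = p17: opens ∋ x are {p15, p16, p17, p19}, {p15, p16, p17, p18, p19}; each meets A ∖ {p17}, so x IS a limit point.
  x = p18: open {p18} ∋ x has {p18} ∩ (A ∖ {p18}) = ∅, so x is NOT a limit point.
  x = p19: open {p16, p19} ∋ x has {p16, p19} ∩ (A ∖ {p19}) = ∅, so x is NOT a limit point.
Collecting: A' = {p15, p16, p17}.


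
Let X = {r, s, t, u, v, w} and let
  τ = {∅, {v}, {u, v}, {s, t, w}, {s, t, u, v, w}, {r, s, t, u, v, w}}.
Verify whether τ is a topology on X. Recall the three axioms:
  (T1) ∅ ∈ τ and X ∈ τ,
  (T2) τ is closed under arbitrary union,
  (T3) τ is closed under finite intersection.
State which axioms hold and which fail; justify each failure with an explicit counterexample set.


τ is NOT a topology on X.

Axiom (T1): ∅ ∈ τ? Yes; X ∈ τ? Yes.
Axiom (T2/T3): check pairwise unions and intersections of members of τ.
Counterexample for (T2): {v} ∪ {s, t, w} = {s, t, v, w} ∉ τ. Therefore τ is NOT a topology.


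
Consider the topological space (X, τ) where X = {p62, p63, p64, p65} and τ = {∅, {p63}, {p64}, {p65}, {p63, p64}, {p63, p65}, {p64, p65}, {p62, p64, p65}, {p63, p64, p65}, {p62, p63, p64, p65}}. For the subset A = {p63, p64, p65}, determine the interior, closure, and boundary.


int(A) = {p63, p64, p65}, cl(A) = {p62, p63, p64, p65}, ∂A = {p62}.

Closed sets in (X, τ) are complements of opens:
  closed(X, τ) = {∅, {p62}, {p63}, {p62, p63}, {p62, p64}, {p62, p65}, {p62, p63, p64}, {p62, p63, p65}, {p62, p64, p65}, {p62, p63, p64, p65}}.
int(A) = ⋃ {U ∈ τ : U ⊆ A}. Opens contained in A: ∅, {p63}, {p64}, {p65}, {p63, p64}, {p63, p65}, {p64, p65}, {p63, p64, p65}.
Taking the union of these: int(A) = {p63, p64, p65}.
cl(A) = ⋂ {C closed : A ⊆ C}. Closed sets containing A: {p62, p63, p64, p65}.
Intersecting these: cl(A) = {p62, p63, p64, p65}.
∂A = cl(A) ∖ int(A) = {p62, p63, p64, p65} ∖ {p63, p64, p65} = {p62}.


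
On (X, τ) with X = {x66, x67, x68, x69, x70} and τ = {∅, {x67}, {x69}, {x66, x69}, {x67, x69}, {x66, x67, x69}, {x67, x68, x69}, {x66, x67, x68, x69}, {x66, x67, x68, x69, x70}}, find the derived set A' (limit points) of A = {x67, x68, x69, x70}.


A' = {x66, x68, x70}

For each x ∈ X, list the open sets U ∈ τ with x ∈ U, then check whether U ∩ (A ∖ {x}) ≠ ∅ for every such U.
  x = x66: opens ∋ x are {x66, x69}, {x66, x67, x69}, {x66, x67, x68, x69}, {x66, x67, x68, x69, x70}; each meets A ∖ {x66}, so x IS a limit point.
  x = x67: open {x67} ∋ x has {x67} ∩ (A ∖ {x67}) = ∅, so x is NOT a limit point.
  x = x68: opens ∋ x are {x67, x68, x69}, {x66, x67, x68, x69}, {x66, x67, x68, x69, x70}; each meets A ∖ {x68}, so x IS a limit point.
  x = x69: open {x69} ∋ x has {x69} ∩ (A ∖ {x69}) = ∅, so x is NOT a limit point.
  x = x70: opens ∋ x are {x66, x67, x68, x69, x70}; each meets A ∖ {x70}, so x IS a limit point.
Collecting: A' = {x66, x68, x70}.


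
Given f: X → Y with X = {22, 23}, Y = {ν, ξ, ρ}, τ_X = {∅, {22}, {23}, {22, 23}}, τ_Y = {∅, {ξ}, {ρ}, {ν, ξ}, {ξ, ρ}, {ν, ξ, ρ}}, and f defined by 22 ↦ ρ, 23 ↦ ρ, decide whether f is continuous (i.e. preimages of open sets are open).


f IS continuous.

Compute f^{-1}(U) for each U ∈ τ_Y:
  U = ∅: f^{-1}(U) = ∅ ∈ τ_X ✓.
  U = {ξ}: f^{-1}(U) = ∅ ∈ τ_X ✓.
  U = {ρ}: f^{-1}(U) = {22, 23} ∈ τ_X ✓.
  U = {ν, ξ}: f^{-1}(U) = ∅ ∈ τ_X ✓.
  U = {ξ, ρ}: f^{-1}(U) = {22, 23} ∈ τ_X ✓.
  U = {ν, ξ, ρ}: f^{-1}(U) = {22, 23} ∈ τ_X ✓.
Every preimage lies in τ_X, so f IS continuous.


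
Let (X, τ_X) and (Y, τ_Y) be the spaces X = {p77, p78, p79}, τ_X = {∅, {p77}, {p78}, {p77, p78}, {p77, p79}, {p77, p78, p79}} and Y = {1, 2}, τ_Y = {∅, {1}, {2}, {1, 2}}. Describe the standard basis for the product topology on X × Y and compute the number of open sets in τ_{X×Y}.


Basis B = {∅ × ∅, {p77} × {1}, {p77} × {2}, {p78} × {1}, {p78} × {2}, {p77} × {1, 2}, {p77, p78} × {1}, {p77, p79} × {1}, {p77, p78} × {2}, {p77, p79} × {2}, {p78} × {1, 2}, {p77, p78, p79} × {1}, {p77, p78, p79} × {2}, {p77, p78} × {1, 2}, {p77, p79} × {1, 2}, {p77, p78, p79} × {1, 2}}; |τ_{X×Y}| = 36.

Enumerate products U × V with U ∈ τ_X, V ∈ τ_Y (deduplicated):
  ∅ × ∅ = {} (∅)
  {p77} × {1} = {(p77,1)}
  {p77} × {2} = {(p77,2)}
  {p78} × {1} = {(p78,1)}
  {p78} × {2} = {(p78,2)}
  {p77} × {1, 2} = {(p77,1), (p77,2)}
  {p77, p78} × {1} = {(p77,1), (p78,1)}
  {p77, p79} × {1} = {(p77,1), (p79,1)}
  {p77, p78} × {2} = {(p77,2), (p78,2)}
  {p77, p79} × {2} = {(p77,2), (p79,2)}
  {p78} × {1, 2} = {(p78,1), (p78,2)}
  {p77, p78, p79} × {1} = {(p77,1), (p78,1), (p79,1)}
  {p77, p78, p79} × {2} = {(p77,2), (p78,2), (p79,2)}
  {p77, p78} × {1, 2} = {(p77,1), (p77,2), (p78,1), (p78,2)}
  {p77, p79} × {1, 2} = {(p77,1), (p77,2), (p79,1), (p79,2)}
  {p77, p78, p79} × {1, 2} = {(p77,1), (p77,2), (p78,1), (p78,2), (p79,1), (p79,2)}
These 16 distinct sets form the basis B.
Close under arbitrary unions to get τ_{X×Y}; counting gives |τ_{X×Y}| = 36.


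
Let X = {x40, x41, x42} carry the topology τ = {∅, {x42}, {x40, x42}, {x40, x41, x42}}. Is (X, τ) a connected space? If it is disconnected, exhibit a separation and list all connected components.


(X, τ) is connected.

Find clopen sets (U ∈ τ with X ∖ U ∈ τ):
  U = ∅, X ∖ U = {x40, x41, x42} — both open, so U is clopen.
  U = {x40, x41, x42}, X ∖ U = ∅ — both open, so U is clopen.
Only trivial clopens (∅ and X) exist, so (X, τ) is connected.
Compute connected components by grouping points that agree on all clopens:
  component: {x40, x41, x42}


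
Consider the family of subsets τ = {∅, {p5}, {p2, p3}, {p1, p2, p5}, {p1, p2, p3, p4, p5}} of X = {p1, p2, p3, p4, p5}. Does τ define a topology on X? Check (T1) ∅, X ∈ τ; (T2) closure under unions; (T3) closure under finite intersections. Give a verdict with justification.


τ is NOT a topology on X.

Axiom (T1): ∅ ∈ τ? Yes; X ∈ τ? Yes.
Axiom (T2/T3): check pairwise unions and intersections of members of τ.
Counterexample for (T2): {p5} ∪ {p2, p3} = {p2, p3, p5} ∉ τ. Therefore τ is NOT a topology.


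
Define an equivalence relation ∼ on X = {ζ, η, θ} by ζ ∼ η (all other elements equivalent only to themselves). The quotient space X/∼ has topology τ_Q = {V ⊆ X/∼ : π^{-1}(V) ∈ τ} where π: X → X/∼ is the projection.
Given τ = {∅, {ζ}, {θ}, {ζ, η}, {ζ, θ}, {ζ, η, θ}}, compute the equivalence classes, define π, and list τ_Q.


X/∼ = {[ζ=η], [θ]}; |τ_Q| = 4.

Equivalence classes: [ζ=η], [θ].
Quotient map π: X → X/∼ sends ζ ↦ [ζ=η], η ↦ [ζ=η], θ ↦ [θ].
For each subset V ⊆ X/∼, compute π^{-1}(V) ⊆ X and check whether π^{-1}(V) ∈ τ. V is open in τ_Q iff π^{-1}(V) ∈ τ.
  V = {}: π^{-1}(V) = ∅ ∈ τ ✓.
  V = {[ζ=η]}: π^{-1}(V) = {ζ, η} ∈ τ ✓.
  V = {[θ]}: π^{-1}(V) = {θ} ∈ τ ✓.
  V = {[ζ=η], [θ]}: π^{-1}(V) = {ζ, η, θ} ∈ τ ✓.
Open sets in the quotient: τ_Q = {{}, {[ζ=η]}, {[θ]}, {[ζ=η], [θ]}} (4 elements).


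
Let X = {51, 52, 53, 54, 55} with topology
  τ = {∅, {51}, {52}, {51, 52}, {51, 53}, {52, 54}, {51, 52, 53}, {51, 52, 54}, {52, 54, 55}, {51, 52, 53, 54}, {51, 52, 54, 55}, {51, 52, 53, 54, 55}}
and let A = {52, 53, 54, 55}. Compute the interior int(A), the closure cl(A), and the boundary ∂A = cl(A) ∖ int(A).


int(A) = {52, 54, 55}, cl(A) = {52, 53, 54, 55}, ∂A = {53}.

Closed sets in (X, τ) are complements of opens:
  closed(X, τ) = {∅, {53}, {55}, {51, 53}, {53, 55}, {54, 55}, {51, 53, 55}, {52, 54, 55}, {53, 54, 55}, {51, 53, 54, 55}, {52, 53, 54, 55}, {51, 52, 53, 54, 55}}.
int(A) = ⋃ {U ∈ τ : U ⊆ A}. Opens contained in A: ∅, {52}, {52, 54}, {52, 54, 55}.
Taking the union of these: int(A) = {52, 54, 55}.
cl(A) = ⋂ {C closed : A ⊆ C}. Closed sets containing A: {52, 53, 54, 55}, {51, 52, 53, 54, 55}.
Intersecting these: cl(A) = {52, 53, 54, 55}.
∂A = cl(A) ∖ int(A) = {52, 53, 54, 55} ∖ {52, 54, 55} = {53}.


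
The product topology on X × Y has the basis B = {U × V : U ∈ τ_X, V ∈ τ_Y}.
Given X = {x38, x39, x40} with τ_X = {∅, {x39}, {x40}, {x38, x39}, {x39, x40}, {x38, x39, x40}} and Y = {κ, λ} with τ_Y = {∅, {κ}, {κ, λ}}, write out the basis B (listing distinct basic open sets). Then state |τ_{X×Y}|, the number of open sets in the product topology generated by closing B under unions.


Basis B = {∅ × ∅, {x39} × {κ}, {x40} × {κ}, {x38, x39} × {κ}, {x39} × {κ, λ}, {x39, x40} × {κ}, {x40} × {κ, λ}, {x38, x39, x40} × {κ}, {x38, x39} × {κ, λ}, {x39, x40} × {κ, λ}, {x38, x39, x40} × {κ, λ}}; |τ_{X×Y}| = 18.

Enumerate products U × V with U ∈ τ_X, V ∈ τ_Y (deduplicated):
  ∅ × ∅ = {} (∅)
  {x39} × {κ} = {(x39,κ)}
  {x40} × {κ} = {(x40,κ)}
  {x38, x39} × {κ} = {(x38,κ), (x39,κ)}
  {x39} × {κ, λ} = {(x39,κ), (x39,λ)}
  {x39, x40} × {κ} = {(x39,κ), (x40,κ)}
  {x40} × {κ, λ} = {(x40,κ), (x40,λ)}
  {x38, x39, x40} × {κ} = {(x38,κ), (x39,κ), (x40,κ)}
  {x38, x39} × {κ, λ} = {(x38,κ), (x38,λ), (x39,κ), (x39,λ)}
  {x39, x40} × {κ, λ} = {(x39,κ), (x39,λ), (x40,κ), (x40,λ)}
  {x38, x39, x40} × {κ, λ} = {(x38,κ), (x38,λ), (x39,κ), (x39,λ), (x40,κ), (x40,λ)}
These 11 distinct sets form the basis B.
Close under arbitrary unions to get τ_{X×Y}; counting gives |τ_{X×Y}| = 18.


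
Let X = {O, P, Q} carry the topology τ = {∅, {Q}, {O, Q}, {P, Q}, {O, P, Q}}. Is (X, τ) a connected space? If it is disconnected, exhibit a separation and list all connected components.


(X, τ) is connected.

Find clopen sets (U ∈ τ with X ∖ U ∈ τ):
  U = ∅, X ∖ U = {O, P, Q} — both open, so U is clopen.
  U = {O, P, Q}, X ∖ U = ∅ — both open, so U is clopen.
Only trivial clopens (∅ and X) exist, so (X, τ) is connected.
Compute connected components by grouping points that agree on all clopens:
  component: {O, P, Q}


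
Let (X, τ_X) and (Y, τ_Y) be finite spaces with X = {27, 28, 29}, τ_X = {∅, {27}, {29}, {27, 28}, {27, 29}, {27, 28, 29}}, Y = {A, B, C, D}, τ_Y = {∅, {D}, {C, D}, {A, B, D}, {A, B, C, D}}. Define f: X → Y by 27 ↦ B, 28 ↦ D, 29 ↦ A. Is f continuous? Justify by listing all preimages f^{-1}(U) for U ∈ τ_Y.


f is NOT continuous.

Compute f^{-1}(U) for each U ∈ τ_Y:
  U = ∅: f^{-1}(U) = ∅ ∈ τ_X ✓.
  U = {D}: f^{-1}(U) = {28} ∉ τ_X ✗.
  U = {C, D}: f^{-1}(U) = {28} ∉ τ_X ✗.
  U = {A, B, D}: f^{-1}(U) = {27, 28, 29} ∈ τ_X ✓.
  U = {A, B, C, D}: f^{-1}(U) = {27, 28, 29} ∈ τ_X ✓.
Found U = {D} with f^{-1}(U) = {28} not in τ_X. Therefore f is NOT continuous.


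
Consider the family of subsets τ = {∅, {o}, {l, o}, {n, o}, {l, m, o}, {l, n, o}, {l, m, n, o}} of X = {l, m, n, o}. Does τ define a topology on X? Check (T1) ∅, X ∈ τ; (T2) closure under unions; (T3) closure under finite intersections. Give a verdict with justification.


τ IS a topology on X.

Axiom (T1): ∅ ∈ τ? Yes; X ∈ τ? Yes.
Axiom (T2/T3): check pairwise unions and intersections of members of τ.
All pairwise intersections and unions checked — each lies in τ. Therefore τ satisfies (T1), (T2), (T3): it IS a topology on X.


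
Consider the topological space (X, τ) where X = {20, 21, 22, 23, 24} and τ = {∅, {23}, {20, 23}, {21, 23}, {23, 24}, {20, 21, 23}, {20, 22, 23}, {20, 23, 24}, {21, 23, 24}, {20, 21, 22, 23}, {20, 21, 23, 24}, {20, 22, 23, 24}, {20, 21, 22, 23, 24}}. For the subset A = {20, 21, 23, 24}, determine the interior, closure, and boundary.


int(A) = {20, 21, 23, 24}, cl(A) = {20, 21, 22, 23, 24}, ∂A = {22}.

Closed sets in (X, τ) are complements of opens:
  closed(X, τ) = {∅, {21}, {22}, {24}, {20, 22}, {21, 22}, {21, 24}, {22, 24}, {20, 21, 22}, {20, 22, 24}, {21, 22, 24}, {20, 21, 22, 24}, {20, 21, 22, 23, 24}}.
int(A) = ⋃ {U ∈ τ : U ⊆ A}. Opens contained in A: ∅, {23}, {20, 23}, {21, 23}, {23, 24}, {20, 21, 23}, {20, 23, 24}, {21, 23, 24}, {20, 21, 23, 24}.
Taking the union of these: int(A) = {20, 21, 23, 24}.
cl(A) = ⋂ {C closed : A ⊆ C}. Closed sets containing A: {20, 21, 22, 23, 24}.
Intersecting these: cl(A) = {20, 21, 22, 23, 24}.
∂A = cl(A) ∖ int(A) = {20, 21, 22, 23, 24} ∖ {20, 21, 23, 24} = {22}.


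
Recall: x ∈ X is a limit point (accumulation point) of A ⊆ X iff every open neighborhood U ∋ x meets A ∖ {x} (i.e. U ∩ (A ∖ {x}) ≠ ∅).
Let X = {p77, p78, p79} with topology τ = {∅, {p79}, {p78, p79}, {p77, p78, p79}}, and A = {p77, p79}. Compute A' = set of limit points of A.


A' = {p77, p78}

For each x ∈ X, list the open sets U ∈ τ with x ∈ U, then check whether U ∩ (A ∖ {x}) ≠ ∅ for every such U.
  x = p77: opens ∋ x are {p77, p78, p79}; each meets A ∖ {p77}, so x IS a limit point.
  x = p78: opens ∋ x are {p78, p79}, {p77, p78, p79}; each meets A ∖ {p78}, so x IS a limit point.
  x = p79: open {p79} ∋ x has {p79} ∩ (A ∖ {p79}) = ∅, so x is NOT a limit point.
Collecting: A' = {p77, p78}.


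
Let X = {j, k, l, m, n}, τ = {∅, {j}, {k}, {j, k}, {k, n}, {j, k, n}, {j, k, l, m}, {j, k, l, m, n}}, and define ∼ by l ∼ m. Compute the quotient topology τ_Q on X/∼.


X/∼ = {[j], [k], [l=m], [n]}; |τ_Q| = 8.

Equivalence classes: [j], [k], [l=m], [n].
Quotient map π: X → X/∼ sends j ↦ [j], k ↦ [k], l ↦ [l=m], m ↦ [l=m], n ↦ [n].
For each subset V ⊆ X/∼, compute π^{-1}(V) ⊆ X and check whether π^{-1}(V) ∈ τ. V is open in τ_Q iff π^{-1}(V) ∈ τ.
  V = {}: π^{-1}(V) = ∅ ∈ τ ✓.
  V = {[j]}: π^{-1}(V) = {j} ∈ τ ✓.
  V = {[k]}: π^{-1}(V) = {k} ∈ τ ✓.
  V = {[j], [k]}: π^{-1}(V) = {j, k} ∈ τ ✓.
  V = {[l=m]}: π^{-1}(V) = {l, m} ∉ τ ✗.
  V = {[j], [l=m]}: π^{-1}(V) = {j, l, m} ∉ τ ✗.
  V = {[k], [l=m]}: π^{-1}(V) = {k, l, m} ∉ τ ✗.
  V = {[j], [k], [l=m]}: π^{-1}(V) = {j, k, l, m} ∈ τ ✓.
  V = {[n]}: π^{-1}(V) = {n} ∉ τ ✗.
  V = {[j], [n]}: π^{-1}(V) = {j, n} ∉ τ ✗.
  V = {[k], [n]}: π^{-1}(V) = {k, n} ∈ τ ✓.
  V = {[j], [k], [n]}: π^{-1}(V) = {j, k, n} ∈ τ ✓.
  V = {[l=m], [n]}: π^{-1}(V) = {l, m, n} ∉ τ ✗.
  V = {[j], [l=m], [n]}: π^{-1}(V) = {j, l, m, n} ∉ τ ✗.
  V = {[k], [l=m], [n]}: π^{-1}(V) = {k, l, m, n} ∉ τ ✗.
  V = {[j], [k], [l=m], [n]}: π^{-1}(V) = {j, k, l, m, n} ∈ τ ✓.
Open sets in the quotient: τ_Q = {{}, {[j]}, {[k]}, {[j], [k]}, {[j], [k], [l=m]}, {[k], [n]}, {[j], [k], [n]}, {[j], [k], [l=m], [n]}} (8 elements).


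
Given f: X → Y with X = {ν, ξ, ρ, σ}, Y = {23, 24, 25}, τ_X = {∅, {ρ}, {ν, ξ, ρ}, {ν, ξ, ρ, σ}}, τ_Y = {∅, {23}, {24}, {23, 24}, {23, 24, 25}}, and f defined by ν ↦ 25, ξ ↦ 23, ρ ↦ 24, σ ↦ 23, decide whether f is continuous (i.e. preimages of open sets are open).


f is NOT continuous.

Compute f^{-1}(U) for each U ∈ τ_Y:
  U = ∅: f^{-1}(U) = ∅ ∈ τ_X ✓.
  U = {23}: f^{-1}(U) = {ξ, σ} ∉ τ_X ✗.
  U = {24}: f^{-1}(U) = {ρ} ∈ τ_X ✓.
  U = {23, 24}: f^{-1}(U) = {ξ, ρ, σ} ∉ τ_X ✗.
  U = {23, 24, 25}: f^{-1}(U) = {ν, ξ, ρ, σ} ∈ τ_X ✓.
Found U = {23} with f^{-1}(U) = {ξ, σ} not in τ_X. Therefore f is NOT continuous.


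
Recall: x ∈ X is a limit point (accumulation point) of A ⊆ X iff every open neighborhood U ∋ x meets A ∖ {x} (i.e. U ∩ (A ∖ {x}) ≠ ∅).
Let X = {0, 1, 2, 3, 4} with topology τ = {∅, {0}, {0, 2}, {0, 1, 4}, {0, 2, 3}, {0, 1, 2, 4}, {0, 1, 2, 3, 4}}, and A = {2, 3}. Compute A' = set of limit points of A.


A' = {3}

For each x ∈ X, list the open sets U ∈ τ with x ∈ U, then check whether U ∩ (A ∖ {x}) ≠ ∅ for every such U.
  x = 0: open {0} ∋ x has {0} ∩ (A ∖ {0}) = ∅, so x is NOT a limit point.
  x = 1: open {0, 1, 4} ∋ x has {0, 1, 4} ∩ (A ∖ {1}) = ∅, so x is NOT a limit point.
  x = 2: open {0, 2} ∋ x has {0, 2} ∩ (A ∖ {2}) = ∅, so x is NOT a limit point.
  x = 3: opens ∋ x are {0, 2, 3}, {0, 1, 2, 3, 4}; each meets A ∖ {3}, so x IS a limit point.
  x = 4: open {0, 1, 4} ∋ x has {0, 1, 4} ∩ (A ∖ {4}) = ∅, so x is NOT a limit point.
Collecting: A' = {3}.


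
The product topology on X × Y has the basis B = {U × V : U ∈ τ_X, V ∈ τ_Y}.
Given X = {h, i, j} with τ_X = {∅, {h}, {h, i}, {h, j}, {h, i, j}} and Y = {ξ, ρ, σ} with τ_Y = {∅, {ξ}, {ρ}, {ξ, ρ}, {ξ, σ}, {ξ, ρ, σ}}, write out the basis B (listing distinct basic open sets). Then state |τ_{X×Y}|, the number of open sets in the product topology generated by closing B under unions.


Basis B = {∅ × ∅, {h} × {ξ}, {h} × {ρ}, {h} × {ξ, ρ}, {h} × {ξ, σ}, {h, i} × {ξ}, {h, j} × {ξ}, {h, i} × {ρ}, {h, j} × {ρ}, {h} × {ξ, ρ, σ}, {h, i, j} × {ξ}, {h, i, j} × {ρ}, {h, i} × {ξ, ρ}, {h, j} × {ξ, ρ}, {h, i} × {ξ, σ}, {h, j} × {ξ, σ}, {h, i} × {ξ, ρ, σ}, {h, j} × {ξ, ρ, σ}, {h, i, j} × {ξ, ρ}, {h, i, j} × {ξ, σ}, {h, i, j} × {ξ, ρ, σ}}; |τ_{X×Y}| = 70.

Enumerate products U × V with U ∈ τ_X, V ∈ τ_Y (deduplicated):
  ∅ × ∅ = {} (∅)
  {h} × {ξ} = {(h,ξ)}
  {h} × {ρ} = {(h,ρ)}
  {h} × {ξ, ρ} = {(h,ξ), (h,ρ)}
  {h} × {ξ, σ} = {(h,ξ), (h,σ)}
  {h, i} × {ξ} = {(h,ξ), (i,ξ)}
  {h, j} × {ξ} = {(h,ξ), (j,ξ)}
  {h, i} × {ρ} = {(h,ρ), (i,ρ)}
  {h, j} × {ρ} = {(h,ρ), (j,ρ)}
  {h} × {ξ, ρ, σ} = {(h,ξ), (h,ρ), (h,σ)}
  {h, i, j} × {ξ} = {(h,ξ), (i,ξ), (j,ξ)}
  {h, i, j} × {ρ} = {(h,ρ), (i,ρ), (j,ρ)}
  {h, i} × {ξ, ρ} = {(h,ξ), (h,ρ), (i,ξ), (i,ρ)}
  {h, j} × {ξ, ρ} = {(h,ξ), (h,ρ), (j,ξ), (j,ρ)}
  {h, i} × {ξ, σ} = {(h,ξ), (h,σ), (i,ξ), (i,σ)}
  {h, j} × {ξ, σ} = {(h,ξ), (h,σ), (j,ξ), (j,σ)}
  {h, i} × {ξ, ρ, σ} = {(h,ξ), (h,ρ), (h,σ), (i,ξ), (i,ρ), (i,σ)}
  {h, j} × {ξ, ρ, σ} = {(h,ξ), (h,ρ), (h,σ), (j,ξ), (j,ρ), (j,σ)}
  {h, i, j} × {ξ, ρ} = {(h,ξ), (h,ρ), (i,ξ), (i,ρ), (j,ξ), (j,ρ)}
  {h, i, j} × {ξ, σ} = {(h,ξ), (h,σ), (i,ξ), (i,σ), (j,ξ), (j,σ)}
  {h, i, j} × {ξ, ρ, σ} = {(h,ξ), (h,ρ), (h,σ), (i,ξ), (i,ρ), (i,σ), (j,ξ), (j,ρ), (j,σ)}
These 21 distinct sets form the basis B.
Close under arbitrary unions to get τ_{X×Y}; counting gives |τ_{X×Y}| = 70.
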